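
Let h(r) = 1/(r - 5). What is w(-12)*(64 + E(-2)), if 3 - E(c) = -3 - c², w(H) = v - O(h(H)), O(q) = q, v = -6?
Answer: -7474/17 ≈ -439.65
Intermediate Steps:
h(r) = 1/(-5 + r)
w(H) = -6 - 1/(-5 + H)
E(c) = 6 + c² (E(c) = 3 - (-3 - c²) = 3 + (3 + c²) = 6 + c²)
w(-12)*(64 + E(-2)) = ((29 - 6*(-12))/(-5 - 12))*(64 + (6 + (-2)²)) = ((29 + 72)/(-17))*(64 + (6 + 4)) = (-1/17*101)*(64 + 10) = -101/17*74 = -7474/17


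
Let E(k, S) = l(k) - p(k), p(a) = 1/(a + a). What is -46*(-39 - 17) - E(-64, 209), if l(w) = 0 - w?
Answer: 321535/128 ≈ 2512.0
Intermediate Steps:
l(w) = -w
p(a) = 1/(2*a)
E(k, S) = -k - 1/(2*k)
-46*(-39 - 17) - E(-64, 209) = -46*(-39 - 17) - (-1*(-64) - ½/(-64)) = -46*(-56) - (64 - ½*(-1/64)) = 2576 - (64 + 1/128) = 2576 - 1*8193/128 = 2576 - 8193/128 = 321535/128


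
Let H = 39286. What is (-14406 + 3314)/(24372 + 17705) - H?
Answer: -1653048114/42077 ≈ -39286.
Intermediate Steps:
(-14406 + 3314)/(24372 + 17705) - H = (-14406 + 3314)/(24372 + 17705) - 1*39286 = -11092/42077 - 39286 = -1653048114/42077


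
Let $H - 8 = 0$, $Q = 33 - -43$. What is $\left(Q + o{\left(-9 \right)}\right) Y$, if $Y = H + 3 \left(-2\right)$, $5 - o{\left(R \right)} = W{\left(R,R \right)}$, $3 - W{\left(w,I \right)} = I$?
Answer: $138$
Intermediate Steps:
$W{\left(w,I \right)} = 3 - I$
$o{\left(R \right)} = 2 + R$ ($o{\left(R \right)} = 5 - \left(3 - R\right) = 5 + \left(-3 + R\right) = 2 + R$)
$Q = 76$ ($Q = 33 + 43 = 76$)
$H = 8$ ($H = 8 + 0 = 8$)
$Y = 2$ ($Y = 8 + 3 \left(-2\right) = 8 - 6 = 2$)
$\left(Q + o{\left(-9 \right)}\right) Y = \left(76 + \left(2 - 9\right)\right) 2 = \left(76 - 7\right) 2 = 69 \cdot 2 = 138$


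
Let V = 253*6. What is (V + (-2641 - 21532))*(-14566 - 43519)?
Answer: 1315915675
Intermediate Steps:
V = 1518
(V + (-2641 - 21532))*(-14566 - 43519) = (1518 + (-2641 - 21532))*(-14566 - 43519) = (1518 - 24173)*(-58085) = -22655*(-58085) = 1315915675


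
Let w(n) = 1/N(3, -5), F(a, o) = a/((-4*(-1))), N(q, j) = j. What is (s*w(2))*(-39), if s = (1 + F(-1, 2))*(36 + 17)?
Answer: 6201/20 ≈ 310.05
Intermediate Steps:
F(a, o) = a/4
w(n) = -1/5 (w(n) = 1/(-5) = -1/5)
s = 159/4 (s = (1 + (1/4)*(-1))*(36 + 17) = (1 - 1/4)*53 = (3/4)*53 = 159/4 ≈ 39.750)
(s*w(2))*(-39) = ((159/4)*(-1/5))*(-39) = -159/20*(-39) = 6201/20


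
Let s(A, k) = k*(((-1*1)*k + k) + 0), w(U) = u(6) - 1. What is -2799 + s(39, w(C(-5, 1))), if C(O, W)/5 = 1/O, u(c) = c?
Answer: -2799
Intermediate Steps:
C(O, W) = 5/O
w(U) = 5 (w(U) = 6 - 1 = 5)
s(A, k) = 0 (s(A, k) = k*((-k + k) + 0) = k*(0 + 0) = k*0 = 0)
-2799 + s(39, w(C(-5, 1))) = -2799 + 0 = -2799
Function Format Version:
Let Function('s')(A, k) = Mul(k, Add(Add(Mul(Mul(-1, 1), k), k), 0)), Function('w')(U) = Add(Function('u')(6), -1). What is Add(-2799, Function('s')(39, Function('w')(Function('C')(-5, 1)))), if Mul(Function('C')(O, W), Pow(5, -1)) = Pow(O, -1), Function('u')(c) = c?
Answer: -2799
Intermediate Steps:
Function('C')(O, W) = Mul(5, Pow(O, -1))
Function('w')(U) = 5 (Function('w')(U) = Add(6, -1) = 5)
Function('s')(A, k) = 0 (Function('s')(A, k) = Mul(k, Add(Add(Mul(-1, k), k), 0)) = Mul(k, Add(0, 0)) = Mul(k, 0) = 0)
Add(-2799, Function('s')(39, Function('w')(Function('C')(-5, 1)))) = Add(-2799, 0) = -2799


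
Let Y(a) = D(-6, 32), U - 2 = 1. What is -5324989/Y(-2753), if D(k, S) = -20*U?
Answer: 5324989/60 ≈ 88750.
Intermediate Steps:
U = 3 (U = 2 + 1 = 3)
D(k, S) = -60 (D(k, S) = -20*3 = -60)
Y(a) = -60
-5324989/Y(-2753) = -5324989/(-60) = -5324989*(-1/60) = 5324989/60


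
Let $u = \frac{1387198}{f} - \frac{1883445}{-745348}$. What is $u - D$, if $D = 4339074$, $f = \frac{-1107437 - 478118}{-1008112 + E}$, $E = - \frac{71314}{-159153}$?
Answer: $- \frac{650225979026504347839817}{188085463362225420} \approx -3.4571 \cdot 10^{6}$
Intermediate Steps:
$E = \frac{71314}{159153}$ ($E = \left(-71314\right) \left(- \frac{1}{159153}\right) = \frac{71314}{159153} \approx 0.44808$)
$f = \frac{252345834915}{160443977822}$ ($f = \frac{-1107437 - 478118}{-1008112 + \frac{71314}{159153}} = - \frac{1585555}{- \frac{160443977822}{159153}} = \left(-1585555\right) \left(- \frac{159153}{160443977822}\right) = \frac{252345834915}{160443977822} \approx 1.5728$)
$u = \frac{165890764826480554221263}{188085463362225420}$ ($u = \frac{1387198}{\frac{252345834915}{160443977822}} - \frac{1883445}{-745348} = 1387198 \cdot \frac{160443977822}{252345834915} - - \frac{1883445}{745348} = \frac{222567565146722756}{252345834915} + \frac{1883445}{745348} = \frac{165890764826480554221263}{188085463362225420} \approx 8.82 \cdot 10^{5}$)
$u - D = \frac{165890764826480554221263}{188085463362225420} - 4339074 = - \frac{650225979026504347839817}{188085463362225420}$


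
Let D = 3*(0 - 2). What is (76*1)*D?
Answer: -456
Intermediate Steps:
D = -6 (D = 3*(-2) = -6)
(76*1)*D = (76*1)*(-6) = 76*(-6) = -456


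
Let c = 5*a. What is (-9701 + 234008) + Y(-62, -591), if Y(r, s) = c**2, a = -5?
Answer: 224932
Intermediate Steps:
c = -25 (c = 5*(-5) = -25)
Y(r, s) = 625 (Y(r, s) = (-25)**2 = 625)
(-9701 + 234008) + Y(-62, -591) = (-9701 + 234008) + 625 = 224307 + 625 = 224932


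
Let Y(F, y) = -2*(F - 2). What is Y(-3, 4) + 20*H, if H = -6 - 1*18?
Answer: -470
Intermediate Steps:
Y(F, y) = 4 - 2*F (Y(F, y) = -2*(-2 + F) = 4 - 2*F)
H = -24 (H = -6 - 18 = -24)
Y(-3, 4) + 20*H = (4 - 2*(-3)) + 20*(-24) = (4 + 6) - 480 = 10 - 480 = -470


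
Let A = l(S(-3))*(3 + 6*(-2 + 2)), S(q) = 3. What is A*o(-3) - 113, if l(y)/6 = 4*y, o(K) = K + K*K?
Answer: 1183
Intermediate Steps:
o(K) = K + K**2
l(y) = 24*y (l(y) = 6*(4*y) = 24*y)
A = 216 (A = (24*3)*(3 + 6*(-2 + 2)) = 72*(3 + 6*0) = 72*(3 + 0) = 72*3 = 216)
A*o(-3) - 113 = 216*(-3*(1 - 3)) - 113 = 216*(-3*(-2)) - 113 = 216*6 - 113 = 1296 - 113 = 1183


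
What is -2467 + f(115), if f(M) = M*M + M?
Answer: 10873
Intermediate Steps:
f(M) = M + M² (f(M) = M² + M = M + M²)
-2467 + f(115) = -2467 + 115*(1 + 115) = -2467 + 115*116 = -2467 + 13340 = 10873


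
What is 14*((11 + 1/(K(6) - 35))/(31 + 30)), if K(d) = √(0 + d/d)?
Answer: 2611/1037 ≈ 2.5178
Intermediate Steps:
K(d) = 1 (K(d) = √(0 + 1) = √1 = 1)
14*((11 + 1/(K(6) - 35))/(31 + 30)) = 14*((11 + 1/(1 - 35))/(31 + 30)) = 14*((11 + 1/(-34))/61) = 14*((11 - 1/34)*(1/61)) = 14*((373/34)*(1/61)) = 14*(373/2074) = 2611/1037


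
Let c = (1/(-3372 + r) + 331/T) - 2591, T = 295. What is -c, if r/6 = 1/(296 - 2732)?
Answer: 1045960498232/403864735 ≈ 2589.9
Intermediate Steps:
r = -1/406 (r = 6/(296 - 2732) = 6/(-2436) = 6*(-1/2436) = -1/406 ≈ -0.0024631)
c = -1045960498232/403864735 (c = (1/(-3372 - 1/406) + 331/295) - 2591 = (1/(-1369033/406) + 331*(1/295)) - 2591 = (-406/1369033 + 331/295) - 2591 = 453030153/403864735 - 2591 = -1045960498232/403864735 ≈ -2589.9)
-c = -1*(-1045960498232/403864735) = 1045960498232/403864735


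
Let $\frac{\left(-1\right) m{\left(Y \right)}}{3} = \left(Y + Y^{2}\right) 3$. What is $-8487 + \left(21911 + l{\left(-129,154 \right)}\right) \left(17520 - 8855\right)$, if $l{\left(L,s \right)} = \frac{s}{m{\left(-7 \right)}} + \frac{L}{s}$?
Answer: $\frac{789352805119}{4158} \approx 1.8984 \cdot 10^{8}$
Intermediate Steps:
$m{\left(Y \right)} = - 9 Y - 9 Y^{2}$ ($m{\left(Y \right)} = - 3 \left(Y + Y^{2}\right) 3 = - 3 \left(3 Y + 3 Y^{2}\right) = - 9 Y - 9 Y^{2}$)
$l{\left(L,s \right)} = - \frac{s}{378} + \frac{L}{s}$ ($l{\left(L,s \right)} = \frac{s}{\left(-9\right) \left(-7\right) \left(1 - 7\right)} + \frac{L}{s} = \frac{s}{\left(-9\right) \left(-7\right) \left(-6\right)} + \frac{L}{s} = \frac{s}{-378} + \frac{L}{s} = s \left(- \frac{1}{378}\right) + \frac{L}{s} = - \frac{s}{378} + \frac{L}{s}$)
$-8487 + \left(21911 + l{\left(-129,154 \right)}\right) \left(17520 - 8855\right) = -8487 + \left(21911 - \left(\frac{11}{27} + \frac{129}{154}\right)\right) \left(17520 - 8855\right) = -8487 + \left(21911 - \frac{5177}{4158}\right) 8665 = -8487 + \frac{91100761}{4158} \cdot 8665 = -8487 + \frac{789388094065}{4158} = \frac{789352805119}{4158}$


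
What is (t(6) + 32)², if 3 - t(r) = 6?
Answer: 841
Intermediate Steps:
t(r) = -3 (t(r) = 3 - 1*6 = 3 - 6 = -3)
(t(6) + 32)² = (-3 + 32)² = 29² = 841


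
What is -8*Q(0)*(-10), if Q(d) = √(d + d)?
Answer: 0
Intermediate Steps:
Q(d) = √2*√d (Q(d) = √(2*d) = √2*√d)
-8*Q(0)*(-10) = -8*√2*√0*(-10) = -8*√2*0*(-10) = -8*0*(-10) = 0*(-10) = 0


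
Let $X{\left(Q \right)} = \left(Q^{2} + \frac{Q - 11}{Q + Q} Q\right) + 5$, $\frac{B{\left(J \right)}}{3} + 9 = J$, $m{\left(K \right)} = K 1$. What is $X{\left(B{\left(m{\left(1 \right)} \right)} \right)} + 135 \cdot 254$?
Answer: $\frac{69707}{2} \approx 34854.0$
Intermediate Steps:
$m{\left(K \right)} = K$
$B{\left(J \right)} = -27 + 3 J$
$X{\left(Q \right)} = - \frac{1}{2} + Q^{2} + \frac{Q}{2}$ ($X{\left(Q \right)} = \left(Q^{2} + \frac{-11 + Q}{2 Q} Q\right) + 5 = \left(Q^{2} + \left(- \frac{11}{2} + \frac{Q}{2}\right)\right) + 5 = \left(- \frac{11}{2} + Q^{2} + \frac{Q}{2}\right) + 5 = - \frac{1}{2} + Q^{2} + \frac{Q}{2}$)
$X{\left(B{\left(m{\left(1 \right)} \right)} \right)} + 135 \cdot 254 = \left(- \frac{1}{2} + \left(-27 + 3 \cdot 1\right)^{2} + \frac{-27 + 3 \cdot 1}{2}\right) + 135 \cdot 254 = \left(- \frac{1}{2} + \left(-27 + 3\right)^{2} + \frac{-27 + 3}{2}\right) + 34290 = \left(- \frac{1}{2} + \left(-24\right)^{2} + \frac{1}{2} \left(-24\right)\right) + 34290 = \left(- \frac{1}{2} + 576 - 12\right) + 34290 = \frac{1127}{2} + 34290 = \frac{69707}{2}$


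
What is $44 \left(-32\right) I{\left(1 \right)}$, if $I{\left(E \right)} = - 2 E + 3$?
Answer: $-1408$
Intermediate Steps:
$I{\left(E \right)} = 3 - 2 E$
$44 \left(-32\right) I{\left(1 \right)} = 44 \left(-32\right) \left(3 - 2\right) = - 1408 \left(3 - 2\right) = \left(-1408\right) 1 = -1408$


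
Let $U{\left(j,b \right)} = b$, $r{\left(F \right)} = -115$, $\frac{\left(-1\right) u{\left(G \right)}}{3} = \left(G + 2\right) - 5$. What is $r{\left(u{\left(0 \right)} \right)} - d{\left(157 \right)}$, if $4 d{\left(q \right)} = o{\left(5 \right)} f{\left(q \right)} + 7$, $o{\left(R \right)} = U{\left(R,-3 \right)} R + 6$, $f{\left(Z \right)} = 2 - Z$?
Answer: $- \frac{931}{2} \approx -465.5$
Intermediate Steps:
$u{\left(G \right)} = 9 - 3 G$ ($u{\left(G \right)} = - 3 \left(\left(G + 2\right) - 5\right) = - 3 \left(\left(2 + G\right) - 5\right) = - 3 \left(-3 + G\right) = 9 - 3 G$)
$o{\left(R \right)} = 6 - 3 R$ ($o{\left(R \right)} = - 3 R + 6 = 6 - 3 R$)
$d{\left(q \right)} = - \frac{11}{4} + \frac{9 q}{4}$ ($d{\left(q \right)} = \frac{\left(6 - 15\right) \left(2 - q\right) + 7}{4} = \frac{- 9 \left(2 - q\right) + 7}{4} = \frac{\left(-18 + 9 q\right) + 7}{4} = \frac{-11 + 9 q}{4} = - \frac{11}{4} + \frac{9 q}{4}$)
$r{\left(u{\left(0 \right)} \right)} - d{\left(157 \right)} = -115 - \left(- \frac{11}{4} + \frac{9}{4} \cdot 157\right) = -115 - \left(- \frac{11}{4} + \frac{1413}{4}\right) = -115 - \frac{701}{2} = - \frac{931}{2}$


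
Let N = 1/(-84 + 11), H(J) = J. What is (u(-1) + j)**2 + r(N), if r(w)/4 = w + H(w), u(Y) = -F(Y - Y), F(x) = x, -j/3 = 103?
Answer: 6970105/73 ≈ 95481.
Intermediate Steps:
j = -309 (j = -3*103 = -309)
u(Y) = 0 (u(Y) = -(Y - Y) = -1*0 = 0)
N = -1/73 (N = 1/(-73) = -1/73 ≈ -0.013699)
r(w) = 8*w (r(w) = 4*(w + w) = 4*(2*w) = 8*w)
(u(-1) + j)**2 + r(N) = (0 - 309)**2 + 8*(-1/73) = (-309)**2 - 8/73 = 95481 - 8/73 = 6970105/73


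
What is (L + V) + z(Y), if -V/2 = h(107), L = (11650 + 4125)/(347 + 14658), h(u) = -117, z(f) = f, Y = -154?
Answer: 243235/3001 ≈ 81.051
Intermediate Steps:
L = 3155/3001 (L = 15775/15005 = 15775*(1/15005) = 3155/3001 ≈ 1.0513)
V = 234 (V = -2*(-117) = 234)
(L + V) + z(Y) = (3155/3001 + 234) - 154 = 705389/3001 - 154 = 243235/3001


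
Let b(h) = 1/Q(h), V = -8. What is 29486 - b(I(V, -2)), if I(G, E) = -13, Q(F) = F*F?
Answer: 4983133/169 ≈ 29486.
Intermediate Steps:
Q(F) = F**2
b(h) = h**(-2) (b(h) = 1/(h**2) = h**(-2))
29486 - b(I(V, -2)) = 29486 - 1/(-13)**2 = 29486 - 1*1/169 = 29486 - 1/169 = 4983133/169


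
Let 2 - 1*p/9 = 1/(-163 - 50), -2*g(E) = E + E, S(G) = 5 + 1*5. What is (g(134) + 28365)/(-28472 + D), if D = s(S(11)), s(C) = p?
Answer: -2004401/2020231 ≈ -0.99216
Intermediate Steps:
S(G) = 10 (S(G) = 5 + 5 = 10)
g(E) = -E (g(E) = -(E + E)/2 = -E)
p = 1281/71 (p = 18 - 9/(-163 - 50) = 18 - 9/(-213) = 18 - 9*(-1/213) = 18 + 3/71 = 1281/71 ≈ 18.042)
s(C) = 1281/71
D = 1281/71 ≈ 18.042
(g(134) + 28365)/(-28472 + D) = (-1*134 + 28365)/(-28472 + 1281/71) = (-134 + 28365)/(-2020231/71) = 28231*(-71/2020231) = -2004401/2020231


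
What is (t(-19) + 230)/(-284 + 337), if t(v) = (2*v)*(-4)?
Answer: 382/53 ≈ 7.2076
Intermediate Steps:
t(v) = -8*v
(t(-19) + 230)/(-284 + 337) = (-8*(-19) + 230)/(-284 + 337) = (152 + 230)/53 = (1/53)*382 = 382/53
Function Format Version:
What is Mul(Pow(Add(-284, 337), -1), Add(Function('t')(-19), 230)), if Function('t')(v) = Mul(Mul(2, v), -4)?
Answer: Rational(382, 53) ≈ 7.2076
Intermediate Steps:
Function('t')(v) = Mul(-8, v)
Mul(Pow(Add(-284, 337), -1), Add(Function('t')(-19), 230)) = Mul(Pow(Add(-284, 337), -1), Add(Mul(-8, -19), 230)) = Mul(Pow(53, -1), Add(152, 230)) = Mul(Rational(1, 53), 382) = Rational(382, 53)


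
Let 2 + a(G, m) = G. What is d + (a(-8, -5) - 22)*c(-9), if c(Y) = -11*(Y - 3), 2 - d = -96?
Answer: -4126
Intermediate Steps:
d = 98 (d = 2 - 1*(-96) = 2 + 96 = 98)
a(G, m) = -2 + G
c(Y) = 33 - 11*Y (c(Y) = -11*(-3 + Y) = 33 - 11*Y)
d + (a(-8, -5) - 22)*c(-9) = 98 + ((-2 - 8) - 22)*(33 - 11*(-9)) = 98 + (-10 - 22)*(33 + 99) = 98 - 32*132 = 98 - 4224 = -4126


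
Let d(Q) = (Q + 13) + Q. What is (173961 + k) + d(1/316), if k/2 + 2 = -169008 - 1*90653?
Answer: -54565615/158 ≈ -3.4535e+5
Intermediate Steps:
d(Q) = 13 + 2*Q (d(Q) = (13 + Q) + Q = 13 + 2*Q)
k = -519326 (k = -4 + 2*(-169008 - 1*90653) = -4 + 2*(-169008 - 90653) = -4 + 2*(-259661) = -4 - 519322 = -519326)
(173961 + k) + d(1/316) = (173961 - 519326) + (13 + 2/316) = -345365 + (13 + 2*(1/316)) = -345365 + (13 + 1/158) = -345365 + 2055/158 = -54565615/158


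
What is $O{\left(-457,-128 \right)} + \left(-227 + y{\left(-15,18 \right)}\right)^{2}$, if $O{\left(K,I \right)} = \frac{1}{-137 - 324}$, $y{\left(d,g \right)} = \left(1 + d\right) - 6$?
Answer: $\frac{28125148}{461} \approx 61009.0$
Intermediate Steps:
$y{\left(d,g \right)} = -5 + d$
$O{\left(K,I \right)} = - \frac{1}{461}$ ($O{\left(K,I \right)} = \frac{1}{-461} = - \frac{1}{461}$)
$O{\left(-457,-128 \right)} + \left(-227 + y{\left(-15,18 \right)}\right)^{2} = - \frac{1}{461} + \left(-227 - 20\right)^{2} = - \frac{1}{461} + \left(-247\right)^{2} = - \frac{1}{461} + 61009 = \frac{28125148}{461}$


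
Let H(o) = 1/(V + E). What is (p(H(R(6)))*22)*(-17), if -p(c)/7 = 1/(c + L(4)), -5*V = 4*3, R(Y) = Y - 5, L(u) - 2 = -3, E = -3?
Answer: -35343/16 ≈ -2208.9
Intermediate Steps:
L(u) = -1 (L(u) = 2 - 3 = -1)
R(Y) = -5 + Y
V = -12/5 (V = -4*3/5 = -⅕*12 = -12/5 ≈ -2.4000)
H(o) = -5/27 (H(o) = 1/(-12/5 - 3) = 1/(-27/5) = -5/27)
p(c) = -7/(-1 + c) (p(c) = -7/(c - 1) = -7/(-1 + c))
(p(H(R(6)))*22)*(-17) = (-7/(-1 - 5/27)*22)*(-17) = (-7/(-32/27)*22)*(-17) = (-7*(-27/32)*22)*(-17) = ((189/32)*22)*(-17) = (2079/16)*(-17) = -35343/16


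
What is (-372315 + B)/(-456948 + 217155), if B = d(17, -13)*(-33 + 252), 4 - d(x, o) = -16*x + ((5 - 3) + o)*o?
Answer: 114396/79931 ≈ 1.4312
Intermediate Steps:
d(x, o) = 4 + 16*x - o*(2 + o) (d(x, o) = 4 - (-16*x + ((5 - 3) + o)*o) = 4 - (-16*x + (2 + o)*o) = 4 - (-16*x + o*(2 + o)) = 4 + (16*x - o*(2 + o)) = 4 + 16*x - o*(2 + o))
B = 29127 (B = (4 - 1*(-13)**2 - 2*(-13) + 16*17)*(-33 + 252) = (4 - 1*169 + 26 + 272)*219 = (4 - 169 + 26 + 272)*219 = 133*219 = 29127)
(-372315 + B)/(-456948 + 217155) = (-372315 + 29127)/(-456948 + 217155) = -343188/(-239793) = -343188*(-1/239793) = 114396/79931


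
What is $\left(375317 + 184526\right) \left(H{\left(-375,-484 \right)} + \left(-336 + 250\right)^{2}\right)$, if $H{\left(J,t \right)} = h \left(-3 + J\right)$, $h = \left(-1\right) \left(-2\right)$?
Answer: $3717357520$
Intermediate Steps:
$h = 2$
$H{\left(J,t \right)} = -6 + 2 J$ ($H{\left(J,t \right)} = 2 \left(-3 + J\right) = -6 + 2 J$)
$\left(375317 + 184526\right) \left(H{\left(-375,-484 \right)} + \left(-336 + 250\right)^{2}\right) = \left(375317 + 184526\right) \left(\left(-6 + 2 \left(-375\right)\right) + \left(-336 + 250\right)^{2}\right) = 559843 \left(\left(-6 - 750\right) + \left(-86\right)^{2}\right) = 559843 \left(-756 + 7396\right) = 559843 \cdot 6640 = 3717357520$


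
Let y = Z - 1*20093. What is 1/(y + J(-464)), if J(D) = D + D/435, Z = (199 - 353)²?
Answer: 15/47369 ≈ 0.00031666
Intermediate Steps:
Z = 23716 (Z = (-154)² = 23716)
J(D) = 436*D/435 (J(D) = D + D*(1/435) = D + D/435 = 436*D/435)
y = 3623 (y = 23716 - 1*20093 = 23716 - 20093 = 3623)
1/(y + J(-464)) = 1/(3623 + (436/435)*(-464)) = 1/(3623 - 6976/15) = 1/(47369/15) = 15/47369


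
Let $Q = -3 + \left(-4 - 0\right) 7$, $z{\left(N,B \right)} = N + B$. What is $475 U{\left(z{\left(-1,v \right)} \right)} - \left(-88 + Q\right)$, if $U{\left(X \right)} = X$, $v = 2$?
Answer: $594$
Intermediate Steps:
$z{\left(N,B \right)} = B + N$
$Q = -31$ ($Q = -3 + \left(-4 + 0\right) 7 = -3 - 28 = -31$)
$475 U{\left(z{\left(-1,v \right)} \right)} - \left(-88 + Q\right) = 475 \left(2 - 1\right) + \left(88 - -31\right) = 475 \cdot 1 + \left(88 + 31\right) = 475 + 119 = 594$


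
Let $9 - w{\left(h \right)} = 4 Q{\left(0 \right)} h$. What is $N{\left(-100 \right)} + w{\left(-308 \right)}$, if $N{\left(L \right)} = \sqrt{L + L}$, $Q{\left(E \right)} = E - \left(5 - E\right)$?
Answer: $-6151 + 10 i \sqrt{2} \approx -6151.0 + 14.142 i$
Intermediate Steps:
$Q{\left(E \right)} = -5 + 2 E$ ($Q{\left(E \right)} = E + \left(-5 + E\right) = -5 + 2 E$)
$N{\left(L \right)} = \sqrt{2} \sqrt{L}$ ($N{\left(L \right)} = \sqrt{2 L} = \sqrt{2} \sqrt{L}$)
$w{\left(h \right)} = 9 + 20 h$ ($w{\left(h \right)} = 9 - 4 \left(-5 + 2 \cdot 0\right) h = 9 - 4 \left(-5 + 0\right) h = 9 - 4 \left(-5\right) h = 9 - - 20 h = 9 + 20 h$)
$N{\left(-100 \right)} + w{\left(-308 \right)} = \sqrt{2} \sqrt{-100} + \left(9 + 20 \left(-308\right)\right) = \sqrt{2} \cdot 10 i + \left(9 - 6160\right) = 10 i \sqrt{2} - 6151 = -6151 + 10 i \sqrt{2}$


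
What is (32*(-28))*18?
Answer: -16128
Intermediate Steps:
(32*(-28))*18 = -896*18 = -16128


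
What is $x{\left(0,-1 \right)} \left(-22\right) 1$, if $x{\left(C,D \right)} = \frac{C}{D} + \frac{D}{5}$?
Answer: $\frac{22}{5} \approx 4.4$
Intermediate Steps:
$x{\left(C,D \right)} = \frac{D}{5} + \frac{C}{D}$ ($x{\left(C,D \right)} = \frac{C}{D} + D \frac{1}{5} = \frac{C}{D} + \frac{D}{5} = \frac{D}{5} + \frac{C}{D}$)
$x{\left(0,-1 \right)} \left(-22\right) 1 = \left(\frac{1}{5} \left(-1\right) + \frac{0}{-1}\right) \left(-22\right) 1 = \left(- \frac{1}{5} + 0 \left(-1\right)\right) \left(-22\right) 1 = \left(- \frac{1}{5} + 0\right) \left(-22\right) 1 = \left(- \frac{1}{5}\right) \left(-22\right) 1 = \frac{22}{5} \cdot 1 = \frac{22}{5}$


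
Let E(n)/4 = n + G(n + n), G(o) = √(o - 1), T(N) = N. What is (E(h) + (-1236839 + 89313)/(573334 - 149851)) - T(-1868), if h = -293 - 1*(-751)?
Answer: 1565739574/423483 + 4*√915 ≈ 3818.3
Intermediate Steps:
G(o) = √(-1 + o)
h = 458 (h = -293 + 751 = 458)
E(n) = 4*n + 4*√(-1 + 2*n) (E(n) = 4*(n + √(-1 + (n + n))) = 4*(n + √(-1 + 2*n)) = 4*n + 4*√(-1 + 2*n))
(E(h) + (-1236839 + 89313)/(573334 - 149851)) - T(-1868) = ((4*458 + 4*√(-1 + 2*458)) + (-1236839 + 89313)/(573334 - 149851)) - 1*(-1868) = ((1832 + 4*√(-1 + 916)) - 1147526/423483) + 1868 = ((1832 + 4*√915) - 1147526*1/423483) + 1868 = ((1832 + 4*√915) - 1147526/423483) + 1868 = (774673330/423483 + 4*√915) + 1868 = 1565739574/423483 + 4*√915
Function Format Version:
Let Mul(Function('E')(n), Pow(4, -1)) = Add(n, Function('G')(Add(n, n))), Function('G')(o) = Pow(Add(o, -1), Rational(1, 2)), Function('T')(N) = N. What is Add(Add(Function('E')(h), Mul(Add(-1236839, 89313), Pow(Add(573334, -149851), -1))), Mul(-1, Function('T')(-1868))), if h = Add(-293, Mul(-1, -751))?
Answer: Add(Rational(1565739574, 423483), Mul(4, Pow(915, Rational(1, 2)))) ≈ 3818.3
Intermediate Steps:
Function('G')(o) = Pow(Add(-1, o), Rational(1, 2))
h = 458 (h = Add(-293, 751) = 458)
Function('E')(n) = Add(Mul(4, n), Mul(4, Pow(Add(-1, Mul(2, n)), Rational(1, 2)))) (Function('E')(n) = Mul(4, Add(n, Pow(Add(-1, Add(n, n)), Rational(1, 2)))) = Mul(4, Add(n, Pow(Add(-1, Mul(2, n)), Rational(1, 2)))) = Add(Mul(4, n), Mul(4, Pow(Add(-1, Mul(2, n)), Rational(1, 2)))))
Add(Add(Function('E')(h), Mul(Add(-1236839, 89313), Pow(Add(573334, -149851), -1))), Mul(-1, Function('T')(-1868))) = Add(Add(Add(Mul(4, 458), Mul(4, Pow(Add(-1, Mul(2, 458)), Rational(1, 2)))), Mul(Add(-1236839, 89313), Pow(Add(573334, -149851), -1))), Mul(-1, -1868)) = Add(Add(Add(1832, Mul(4, Pow(Add(-1, 916), Rational(1, 2)))), Mul(-1147526, Pow(423483, -1))), 1868) = Add(Add(Add(1832, Mul(4, Pow(915, Rational(1, 2)))), Mul(-1147526, Rational(1, 423483))), 1868) = Add(Add(Add(1832, Mul(4, Pow(915, Rational(1, 2)))), Rational(-1147526, 423483)), 1868) = Add(Add(Rational(774673330, 423483), Mul(4, Pow(915, Rational(1, 2)))), 1868) = Add(Rational(1565739574, 423483), Mul(4, Pow(915, Rational(1, 2))))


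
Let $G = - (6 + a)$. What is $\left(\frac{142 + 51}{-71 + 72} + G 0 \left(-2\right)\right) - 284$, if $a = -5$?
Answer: $-91$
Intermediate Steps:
$G = -1$ ($G = - (6 - 5) = \left(-1\right) 1 = -1$)
$\left(\frac{142 + 51}{-71 + 72} + G 0 \left(-2\right)\right) - 284 = \left(\frac{142 + 51}{-71 + 72} + \left(-1\right) 0 \left(-2\right)\right) - 284 = \left(\frac{193}{1} + 0 \left(-2\right)\right) - 284 = \left(193 \cdot 1 + 0\right) - 284 = \left(193 + 0\right) - 284 = 193 - 284 = -91$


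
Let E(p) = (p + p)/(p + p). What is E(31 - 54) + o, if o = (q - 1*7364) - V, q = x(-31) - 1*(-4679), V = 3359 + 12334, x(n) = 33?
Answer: -18344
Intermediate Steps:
V = 15693
q = 4712 (q = 33 - 1*(-4679) = 33 + 4679 = 4712)
E(p) = 1 (E(p) = (2*p)/((2*p)) = (2*p)*(1/(2*p)) = 1)
o = -18345 (o = (4712 - 1*7364) - 1*15693 = (4712 - 7364) - 15693 = -2652 - 15693 = -18345)
E(31 - 54) + o = 1 - 18345 = -18344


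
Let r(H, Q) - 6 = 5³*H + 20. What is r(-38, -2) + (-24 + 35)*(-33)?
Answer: -5087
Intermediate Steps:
r(H, Q) = 26 + 125*H (r(H, Q) = 6 + (5³*H + 20) = 6 + (125*H + 20) = 6 + (20 + 125*H) = 26 + 125*H)
r(-38, -2) + (-24 + 35)*(-33) = (26 + 125*(-38)) + (-24 + 35)*(-33) = (26 - 4750) + 11*(-33) = -4724 - 363 = -5087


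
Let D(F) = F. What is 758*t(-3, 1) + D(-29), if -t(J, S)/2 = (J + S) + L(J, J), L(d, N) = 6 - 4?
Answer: -29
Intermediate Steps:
L(d, N) = 2
t(J, S) = -4 - 2*J - 2*S (t(J, S) = -2*((J + S) + 2) = -2*(2 + J + S) = -4 - 2*J - 2*S)
758*t(-3, 1) + D(-29) = 758*(-4 - 2*(-3) - 2*1) - 29 = 758*(-4 + 6 - 2) - 29 = 758*0 - 29 = 0 - 29 = -29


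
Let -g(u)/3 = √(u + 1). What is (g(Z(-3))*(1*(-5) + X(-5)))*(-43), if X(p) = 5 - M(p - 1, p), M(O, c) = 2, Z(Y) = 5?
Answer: -258*√6 ≈ -631.97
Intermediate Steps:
g(u) = -3*√(1 + u) (g(u) = -3*√(u + 1) = -3*√(1 + u))
X(p) = 3 (X(p) = 5 - 1*2 = 5 - 2 = 3)
(g(Z(-3))*(1*(-5) + X(-5)))*(-43) = ((-3*√(1 + 5))*(1*(-5) + 3))*(-43) = ((-3*√6)*(-5 + 3))*(-43) = (-3*√6*(-2))*(-43) = (6*√6)*(-43) = -258*√6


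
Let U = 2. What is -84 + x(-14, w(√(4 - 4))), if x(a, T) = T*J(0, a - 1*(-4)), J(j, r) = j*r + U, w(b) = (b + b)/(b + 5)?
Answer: -84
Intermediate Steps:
w(b) = 2*b/(5 + b) (w(b) = (2*b)/(5 + b) = 2*b/(5 + b))
J(j, r) = 2 + j*r (J(j, r) = j*r + 2 = 2 + j*r)
x(a, T) = 2*T (x(a, T) = T*(2 + 0*(a - 1*(-4))) = T*(2 + 0*(a + 4)) = T*(2 + 0*(4 + a)) = T*(2 + 0) = T*2 = 2*T)
-84 + x(-14, w(√(4 - 4))) = -84 + 2*(2*√(4 - 4)/(5 + √(4 - 4))) = -84 + 2*(2*√0/(5 + √0)) = -84 + 2*(2*0/(5 + 0)) = -84 + 2*(2*0/5) = -84 + 2*(2*0*(⅕)) = -84 + 2*0 = -84 + 0 = -84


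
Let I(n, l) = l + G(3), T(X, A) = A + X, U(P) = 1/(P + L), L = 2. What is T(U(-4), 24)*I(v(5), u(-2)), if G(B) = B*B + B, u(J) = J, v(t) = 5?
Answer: 235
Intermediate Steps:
G(B) = B + B² (G(B) = B² + B = B + B²)
U(P) = 1/(2 + P) (U(P) = 1/(P + 2) = 1/(2 + P))
I(n, l) = 12 + l (I(n, l) = l + 3*(1 + 3) = l + 3*4 = l + 12 = 12 + l)
T(U(-4), 24)*I(v(5), u(-2)) = (24 + 1/(2 - 4))*(12 - 2) = (24 + 1/(-2))*10 = (24 - ½)*10 = (47/2)*10 = 235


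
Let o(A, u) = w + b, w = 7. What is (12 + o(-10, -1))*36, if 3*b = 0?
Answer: 684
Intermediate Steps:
b = 0 (b = (⅓)*0 = 0)
o(A, u) = 7 (o(A, u) = 7 + 0 = 7)
(12 + o(-10, -1))*36 = (12 + 7)*36 = 19*36 = 684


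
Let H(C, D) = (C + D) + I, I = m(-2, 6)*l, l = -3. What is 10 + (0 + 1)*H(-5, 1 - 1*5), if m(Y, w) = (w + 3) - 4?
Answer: -14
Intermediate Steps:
m(Y, w) = -1 + w (m(Y, w) = (3 + w) - 4 = -1 + w)
I = -15 (I = (-1 + 6)*(-3) = 5*(-3) = -15)
H(C, D) = -15 + C + D (H(C, D) = (C + D) - 15 = -15 + C + D)
10 + (0 + 1)*H(-5, 1 - 1*5) = 10 + (0 + 1)*(-15 - 5 + (1 - 1*5)) = 10 + 1*(-15 - 5 + (1 - 5)) = 10 + 1*(-15 - 5 - 4) = 10 + 1*(-24) = 10 - 24 = -14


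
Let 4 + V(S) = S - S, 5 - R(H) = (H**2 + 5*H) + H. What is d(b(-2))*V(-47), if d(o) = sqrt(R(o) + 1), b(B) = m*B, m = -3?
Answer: -4*I*sqrt(66) ≈ -32.496*I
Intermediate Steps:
R(H) = 5 - H**2 - 6*H (R(H) = 5 - ((H**2 + 5*H) + H) = 5 - (H**2 + 6*H) = 5 + (-H**2 - 6*H) = 5 - H**2 - 6*H)
V(S) = -4 (V(S) = -4 + (S - S) = -4 + 0 = -4)
b(B) = -3*B
d(o) = sqrt(6 - o**2 - 6*o) (d(o) = sqrt((5 - o**2 - 6*o) + 1) = sqrt(6 - o**2 - 6*o))
d(b(-2))*V(-47) = sqrt(6 - (-3*(-2))**2 - (-18)*(-2))*(-4) = sqrt(6 - 1*6**2 - 6*6)*(-4) = sqrt(6 - 1*36 - 36)*(-4) = sqrt(6 - 36 - 36)*(-4) = sqrt(-66)*(-4) = (I*sqrt(66))*(-4) = -4*I*sqrt(66)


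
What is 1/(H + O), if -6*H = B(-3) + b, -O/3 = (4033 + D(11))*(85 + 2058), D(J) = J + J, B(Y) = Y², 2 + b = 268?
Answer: -6/156417845 ≈ -3.8359e-8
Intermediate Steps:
b = 266 (b = -2 + 268 = 266)
D(J) = 2*J
O = -26069595 (O = -3*(4033 + 2*11)*(85 + 2058) = -3*(4033 + 22)*2143 = -12165*2143 = -3*8689865 = -26069595)
H = -275/6 (H = -((-3)² + 266)/6 = -(9 + 266)/6 = -⅙*275 = -275/6 ≈ -45.833)
1/(H + O) = 1/(-275/6 - 26069595) = 1/(-156417845/6) = -6/156417845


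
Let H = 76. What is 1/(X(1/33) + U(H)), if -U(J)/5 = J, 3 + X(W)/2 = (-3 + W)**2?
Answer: -1089/401146 ≈ -0.0027147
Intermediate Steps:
X(W) = -6 + 2*(-3 + W)**2
U(J) = -5*J
1/(X(1/33) + U(H)) = 1/((-6 + 2*(-3 + 1/33)**2) - 5*76) = 1/((-6 + 2*(-3 + 1/33)**2) - 380) = 1/((-6 + 2*(-98/33)**2) - 380) = 1/((-6 + 2*(9604/1089)) - 380) = 1/((-6 + 19208/1089) - 380) = 1/(12674/1089 - 380) = 1/(-401146/1089) = -1089/401146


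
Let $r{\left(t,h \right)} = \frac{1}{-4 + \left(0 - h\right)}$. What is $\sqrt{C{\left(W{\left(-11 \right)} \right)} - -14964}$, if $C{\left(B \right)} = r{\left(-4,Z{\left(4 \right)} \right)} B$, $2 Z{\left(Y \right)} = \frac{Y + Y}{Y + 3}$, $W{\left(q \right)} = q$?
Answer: $\frac{5 \sqrt{38314}}{8} \approx 122.34$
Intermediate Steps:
$Z{\left(Y \right)} = \frac{Y}{3 + Y}$ ($Z{\left(Y \right)} = \frac{\left(Y + Y\right) \frac{1}{Y + 3}}{2} = \frac{2 Y \frac{1}{3 + Y}}{2} = \frac{Y}{3 + Y}$)
$r{\left(t,h \right)} = \frac{1}{-4 - h}$
$C{\left(B \right)} = - \frac{7 B}{32}$ ($C{\left(B \right)} = - \frac{1}{4 + \frac{4}{3 + 4}} B = - \frac{1}{4 + \frac{4}{7}} B = - \frac{1}{\frac{32}{7}} B = \left(-1\right) \frac{7}{32} B = - \frac{7 B}{32}$)
$\sqrt{C{\left(W{\left(-11 \right)} \right)} - -14964} = \sqrt{\left(- \frac{7}{32}\right) \left(-11\right) - -14964} = \sqrt{\frac{77}{32} + 14964} = \sqrt{\frac{478925}{32}} = \frac{5 \sqrt{38314}}{8}$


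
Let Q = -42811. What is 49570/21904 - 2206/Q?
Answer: 1085230747/468866072 ≈ 2.3146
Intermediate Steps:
49570/21904 - 2206/Q = 49570/21904 - 2206/(-42811) = 49570*(1/21904) - 2206*(-1/42811) = 24785/10952 + 2206/42811 = 1085230747/468866072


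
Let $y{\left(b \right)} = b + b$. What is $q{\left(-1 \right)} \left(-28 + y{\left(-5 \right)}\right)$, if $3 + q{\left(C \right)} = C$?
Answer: $152$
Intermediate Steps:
$y{\left(b \right)} = 2 b$
$q{\left(C \right)} = -3 + C$
$q{\left(-1 \right)} \left(-28 + y{\left(-5 \right)}\right) = \left(-3 - 1\right) \left(-28 + 2 \left(-5\right)\right) = - 4 \left(-28 - 10\right) = \left(-4\right) \left(-38\right) = 152$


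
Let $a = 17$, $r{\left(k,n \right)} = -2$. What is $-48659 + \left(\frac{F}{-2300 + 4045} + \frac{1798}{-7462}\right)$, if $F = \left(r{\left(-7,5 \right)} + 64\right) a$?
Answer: $- \frac{316796678386}{6510595} \approx -48659.0$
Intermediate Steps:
$F = 1054$ ($F = \left(-2 + 64\right) 17 = 62 \cdot 17 = 1054$)
$-48659 + \left(\frac{F}{-2300 + 4045} + \frac{1798}{-7462}\right) = -48659 + \left(\frac{1054}{-2300 + 4045} + \frac{1798}{-7462}\right) = -48659 + \left(\frac{1054}{1745} + 1798 \left(- \frac{1}{7462}\right)\right) = -48659 + \left(1054 \cdot \frac{1}{1745} - \frac{899}{3731}\right) = -48659 + \left(\frac{1054}{1745} - \frac{899}{3731}\right) = -48659 + \frac{2363719}{6510595} = - \frac{316796678386}{6510595}$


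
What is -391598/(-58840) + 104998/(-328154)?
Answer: 650672169/102705220 ≈ 6.3353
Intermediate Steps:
-391598/(-58840) + 104998/(-328154) = -391598*(-1/58840) + 104998*(-1/328154) = 195799/29420 - 1117/3491 = 650672169/102705220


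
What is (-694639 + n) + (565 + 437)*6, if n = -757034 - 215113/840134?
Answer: -1214549173687/840134 ≈ -1.4457e+6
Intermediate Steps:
n = -636010217669/840134 (n = -757034 - 215113/840134 = -636010217669/840134 ≈ -7.5703e+5)
(-694639 + n) + (565 + 437)*6 = (-694639 - 636010217669/840134) + (565 + 437)*6 = -1219600059295/840134 + 1002*6 = -1219600059295/840134 + 6012 = -1214549173687/840134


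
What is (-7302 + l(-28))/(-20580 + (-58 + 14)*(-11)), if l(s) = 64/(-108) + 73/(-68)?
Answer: 13409531/36896256 ≈ 0.36344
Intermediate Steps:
l(s) = -3059/1836 (l(s) = 64*(-1/108) + 73*(-1/68) = -16/27 - 73/68 = -3059/1836)
(-7302 + l(-28))/(-20580 + (-58 + 14)*(-11)) = (-7302 - 3059/1836)/(-20580 + (-58 + 14)*(-11)) = -13409531/(1836*(-20580 - 44*(-11))) = -13409531/(1836*(-20580 + 484)) = -13409531/1836/(-20096) = -13409531/1836*(-1/20096) = 13409531/36896256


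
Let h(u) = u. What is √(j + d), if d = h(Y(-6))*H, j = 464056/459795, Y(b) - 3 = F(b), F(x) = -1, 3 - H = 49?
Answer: 2*I*√4809120509445/459795 ≈ 9.5389*I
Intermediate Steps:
H = -46 (H = 3 - 1*49 = 3 - 49 = -46)
Y(b) = 2 (Y(b) = 3 - 1 = 2)
j = 464056/459795 (j = 464056*(1/459795) = 464056/459795 ≈ 1.0093)
d = -92 (d = 2*(-46) = -92)
√(j + d) = √(464056/459795 - 92) = √(-41837084/459795) = 2*I*√4809120509445/459795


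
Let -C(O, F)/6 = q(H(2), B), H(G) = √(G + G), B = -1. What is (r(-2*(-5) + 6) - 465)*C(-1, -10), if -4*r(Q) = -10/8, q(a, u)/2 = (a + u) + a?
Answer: 66915/4 ≈ 16729.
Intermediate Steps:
H(G) = √2*√G (H(G) = √(2*G) = √2*√G)
q(a, u) = 2*u + 4*a (q(a, u) = 2*((a + u) + a) = 2*(u + 2*a) = 2*u + 4*a)
C(O, F) = -36 (C(O, F) = -6*(2*(-1) + 4*(√2*√2)) = -6*(-2 + 4*2) = -6*(-2 + 8) = -6*6 = -36)
r(Q) = 5/16 (r(Q) = -(-5)/(2*8) = -¼*(-5/4) = 5/16)
(r(-2*(-5) + 6) - 465)*C(-1, -10) = (5/16 - 465)*(-36) = -7435/16*(-36) = 66915/4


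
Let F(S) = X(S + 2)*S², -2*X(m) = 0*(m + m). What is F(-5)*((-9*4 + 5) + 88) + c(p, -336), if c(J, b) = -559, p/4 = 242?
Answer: -559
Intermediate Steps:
p = 968 (p = 4*242 = 968)
X(m) = 0 (X(m) = -0*(m + m) = -0*2*m = -½*0 = 0)
F(S) = 0 (F(S) = 0*S² = 0)
F(-5)*((-9*4 + 5) + 88) + c(p, -336) = 0*((-9*4 + 5) + 88) - 559 = 0*((-36 + 5) + 88) - 559 = 0*(-31 + 88) - 559 = 0*57 - 559 = 0 - 559 = -559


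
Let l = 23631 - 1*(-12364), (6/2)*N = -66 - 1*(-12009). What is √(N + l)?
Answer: 2*√9994 ≈ 199.94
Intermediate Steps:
N = 3981 (N = (-66 - 1*(-12009))/3 = (-66 + 12009)/3 = (⅓)*11943 = 3981)
l = 35995 (l = 23631 + 12364 = 35995)
√(N + l) = √(3981 + 35995) = √39976 = 2*√9994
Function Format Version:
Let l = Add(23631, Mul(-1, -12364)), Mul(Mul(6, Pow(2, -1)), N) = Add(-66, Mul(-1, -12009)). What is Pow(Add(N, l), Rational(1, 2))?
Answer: Mul(2, Pow(9994, Rational(1, 2))) ≈ 199.94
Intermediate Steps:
N = 3981 (N = Mul(Rational(1, 3), Add(-66, Mul(-1, -12009))) = Mul(Rational(1, 3), Add(-66, 12009)) = Mul(Rational(1, 3), 11943) = 3981)
l = 35995 (l = Add(23631, 12364) = 35995)
Pow(Add(N, l), Rational(1, 2)) = Pow(Add(3981, 35995), Rational(1, 2)) = Pow(39976, Rational(1, 2)) = Mul(2, Pow(9994, Rational(1, 2)))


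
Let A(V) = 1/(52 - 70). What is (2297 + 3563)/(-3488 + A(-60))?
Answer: -21096/12557 ≈ -1.6800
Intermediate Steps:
A(V) = -1/18 (A(V) = 1/(-18) = -1/18)
(2297 + 3563)/(-3488 + A(-60)) = (2297 + 3563)/(-3488 - 1/18) = 5860/(-62785/18) = 5860*(-18/62785) = -21096/12557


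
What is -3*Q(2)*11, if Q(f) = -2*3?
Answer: 198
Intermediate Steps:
Q(f) = -6
-3*Q(2)*11 = -3*(-6)*11 = 18*11 = 198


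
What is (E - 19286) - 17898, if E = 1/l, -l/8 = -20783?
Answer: -6182360575/166264 ≈ -37184.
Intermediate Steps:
l = 166264 (l = -8*(-20783) = 166264)
E = 1/166264 ≈ 6.0145e-6
(E - 19286) - 17898 = (1/166264 - 19286) - 17898 = -3206567503/166264 - 17898 = -6182360575/166264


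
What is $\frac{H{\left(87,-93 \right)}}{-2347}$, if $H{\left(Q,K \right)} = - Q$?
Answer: $\frac{87}{2347} \approx 0.037069$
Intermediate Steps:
$\frac{H{\left(87,-93 \right)}}{-2347} = \frac{\left(-1\right) 87}{-2347} = \left(-87\right) \left(- \frac{1}{2347}\right) = \frac{87}{2347}$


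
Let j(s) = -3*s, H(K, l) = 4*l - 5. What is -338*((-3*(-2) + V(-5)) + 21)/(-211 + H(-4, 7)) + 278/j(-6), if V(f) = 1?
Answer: 27827/423 ≈ 65.785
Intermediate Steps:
H(K, l) = -5 + 4*l
-338*((-3*(-2) + V(-5)) + 21)/(-211 + H(-4, 7)) + 278/j(-6) = -338*((-3*(-2) + 1) + 21)/(-211 + (-5 + 4*7)) + 278/((-3*(-6))) = -338*((6 + 1) + 21)/(-211 + (-5 + 28)) + 278/18 = -338*(7 + 21)/(-211 + 23) + 278*(1/18) = -338/((-188/28)) + 139/9 = -338/((-188*1/28)) + 139/9 = -338/(-47/7) + 139/9 = -338*(-7/47) + 139/9 = 2366/47 + 139/9 = 27827/423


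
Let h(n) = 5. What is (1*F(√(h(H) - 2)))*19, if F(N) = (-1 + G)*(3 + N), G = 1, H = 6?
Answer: 0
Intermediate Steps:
F(N) = 0 (F(N) = (-1 + 1)*(3 + N) = 0*(3 + N) = 0)
(1*F(√(h(H) - 2)))*19 = (1*0)*19 = 0*19 = 0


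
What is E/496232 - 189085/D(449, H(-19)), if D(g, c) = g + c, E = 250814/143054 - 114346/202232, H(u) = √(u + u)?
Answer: -304703943233887641362761/723684370264925552736 + 189085*I*√38/201639 ≈ -421.05 + 5.7806*I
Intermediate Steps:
H(u) = √2*√u (H(u) = √(2*u) = √2*√u)
E = 8591241041/7232524132 (E = 250814*(1/143054) - 114346*1/202232 = 125407/71527 - 57173/101116 = 8591241041/7232524132 ≈ 1.1879)
D(g, c) = c + g
E/496232 - 189085/D(449, H(-19)) = (8591241041/7232524132)/496232 - 189085/(√2*√(-19) + 449) = (8591241041/7232524132)*(1/496232) - 189085/(√2*(I*√19) + 449) = 8591241041/3589009915070624 - 189085/(I*√38 + 449) = 8591241041/3589009915070624 - 189085/(449 + I*√38)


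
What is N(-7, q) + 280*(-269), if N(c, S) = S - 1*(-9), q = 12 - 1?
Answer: -75300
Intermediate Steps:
q = 11
N(c, S) = 9 + S (N(c, S) = S + 9 = 9 + S)
N(-7, q) + 280*(-269) = (9 + 11) + 280*(-269) = 20 - 75320 = -75300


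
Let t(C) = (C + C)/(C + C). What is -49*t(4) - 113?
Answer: -162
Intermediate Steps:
t(C) = 1 (t(C) = (2*C)/((2*C)) = (2*C)*(1/(2*C)) = 1)
-49*t(4) - 113 = -49*1 - 113 = -49 - 113 = -162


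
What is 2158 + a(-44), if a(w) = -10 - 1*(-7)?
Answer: 2155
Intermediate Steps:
a(w) = -3 (a(w) = -10 + 7 = -3)
2158 + a(-44) = 2158 - 3 = 2155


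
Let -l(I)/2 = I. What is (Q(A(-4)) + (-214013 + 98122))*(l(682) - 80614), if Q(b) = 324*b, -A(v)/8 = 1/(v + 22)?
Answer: 9512317230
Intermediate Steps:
A(v) = -8/(22 + v) (A(v) = -8/(v + 22) = -8/(22 + v))
l(I) = -2*I
(Q(A(-4)) + (-214013 + 98122))*(l(682) - 80614) = (324*(-8/(22 - 4)) + (-214013 + 98122))*(-2*682 - 80614) = (324*(-8/18) - 115891)*(-1364 - 80614) = (324*(-8*1/18) - 115891)*(-81978) = (324*(-4/9) - 115891)*(-81978) = (-144 - 115891)*(-81978) = -116035*(-81978) = 9512317230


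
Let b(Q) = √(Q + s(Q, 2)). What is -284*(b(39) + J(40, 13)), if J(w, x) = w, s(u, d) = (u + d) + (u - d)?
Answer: -11360 - 852*√13 ≈ -14432.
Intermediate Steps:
s(u, d) = 2*u (s(u, d) = (d + u) + (u - d) = 2*u)
b(Q) = √3*√Q (b(Q) = √(Q + 2*Q) = √(3*Q) = √3*√Q)
-284*(b(39) + J(40, 13)) = -284*(√3*√39 + 40) = -284*(3*√13 + 40) = -284*(40 + 3*√13) = -11360 - 852*√13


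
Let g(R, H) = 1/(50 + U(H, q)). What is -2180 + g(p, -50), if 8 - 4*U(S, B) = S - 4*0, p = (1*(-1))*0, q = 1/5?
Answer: -281218/129 ≈ -2180.0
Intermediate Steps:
q = ⅕ ≈ 0.20000
p = 0 (p = -1*0 = 0)
U(S, B) = 2 - S/4 (U(S, B) = 2 - (S - 4*0)/4 = 2 - (S + 0)/4 = 2 - S/4)
g(R, H) = 1/(52 - H/4) (g(R, H) = 1/(50 + (2 - H/4)) = 1/(52 - H/4))
-2180 + g(p, -50) = -2180 - 4/(-208 - 50) = -2180 - 4/(-258) = -2180 - 4*(-1/258) = -2180 + 2/129 = -281218/129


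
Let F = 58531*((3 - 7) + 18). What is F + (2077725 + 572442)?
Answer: 3469601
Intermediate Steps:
F = 819434 (F = 58531*(-4 + 18) = 58531*14 = 819434)
F + (2077725 + 572442) = 819434 + (2077725 + 572442) = 819434 + 2650167 = 3469601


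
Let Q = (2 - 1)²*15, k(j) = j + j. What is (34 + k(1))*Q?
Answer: 540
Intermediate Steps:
k(j) = 2*j
Q = 15 (Q = 1²*15 = 1*15 = 15)
(34 + k(1))*Q = (34 + 2*1)*15 = (34 + 2)*15 = 36*15 = 540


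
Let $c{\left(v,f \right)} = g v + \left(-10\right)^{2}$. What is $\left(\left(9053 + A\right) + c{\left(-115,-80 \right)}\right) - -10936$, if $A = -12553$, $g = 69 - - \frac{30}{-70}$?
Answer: $- \frac{2448}{7} \approx -349.71$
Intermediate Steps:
$g = \frac{480}{7}$ ($g = 69 - \left(-30\right) \left(- \frac{1}{70}\right) = 69 - \frac{3}{7} = \frac{480}{7} \approx 68.571$)
$c{\left(v,f \right)} = 100 + \frac{480 v}{7}$ ($c{\left(v,f \right)} = \frac{480 v}{7} + \left(-10\right)^{2} = \frac{480 v}{7} + 100 = 100 + \frac{480 v}{7}$)
$\left(\left(9053 + A\right) + c{\left(-115,-80 \right)}\right) - -10936 = \left(\left(9053 - 12553\right) + \left(100 + \frac{480}{7} \left(-115\right)\right)\right) - -10936 = \left(-3500 + \left(100 - \frac{55200}{7}\right)\right) + 10936 = \left(-3500 - \frac{54500}{7}\right) + 10936 = - \frac{79000}{7} + 10936 = - \frac{2448}{7}$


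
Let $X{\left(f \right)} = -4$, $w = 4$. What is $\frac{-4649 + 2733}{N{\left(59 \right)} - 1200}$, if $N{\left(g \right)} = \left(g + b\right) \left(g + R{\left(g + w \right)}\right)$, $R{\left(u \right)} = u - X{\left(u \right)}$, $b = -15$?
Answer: $- \frac{479}{1086} \approx -0.44107$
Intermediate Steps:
$R{\left(u \right)} = 4 + u$ ($R{\left(u \right)} = u - -4 = u + 4 = 4 + u$)
$N{\left(g \right)} = \left(-15 + g\right) \left(8 + 2 g\right)$ ($N{\left(g \right)} = \left(g - 15\right) \left(g + \left(4 + \left(g + 4\right)\right)\right) = \left(-15 + g\right) \left(g + \left(4 + \left(4 + g\right)\right)\right) = \left(-15 + g\right) \left(g + \left(8 + g\right)\right) = \left(-15 + g\right) \left(8 + 2 g\right)$)
$\frac{-4649 + 2733}{N{\left(59 \right)} - 1200} = \frac{-4649 + 2733}{\left(-120 - 1298 + 2 \cdot 59^{2}\right) - 1200} = - \frac{1916}{\left(-120 - 1298 + 2 \cdot 3481\right) - 1200} = - \frac{1916}{\left(-120 - 1298 + 6962\right) - 1200} = - \frac{1916}{5544 - 1200} = - \frac{1916}{4344} = \left(-1916\right) \frac{1}{4344} = - \frac{479}{1086}$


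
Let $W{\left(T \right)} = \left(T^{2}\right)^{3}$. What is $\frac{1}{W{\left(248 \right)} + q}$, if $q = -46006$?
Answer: $\frac{1}{232653764906058} \approx 4.2982 \cdot 10^{-15}$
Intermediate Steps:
$W{\left(T \right)} = T^{6}$
$\frac{1}{W{\left(248 \right)} + q} = \frac{1}{248^{6} - 46006} = \frac{1}{232653764952064 - 46006} = \frac{1}{232653764906058}$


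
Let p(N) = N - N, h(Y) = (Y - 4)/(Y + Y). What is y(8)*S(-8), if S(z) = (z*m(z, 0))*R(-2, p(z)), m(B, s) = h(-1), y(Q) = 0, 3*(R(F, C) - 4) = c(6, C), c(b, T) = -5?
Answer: 0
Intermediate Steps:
h(Y) = (-4 + Y)/(2*Y) (h(Y) = (-4 + Y)/((2*Y)) = (-4 + Y)*(1/(2*Y)) = (-4 + Y)/(2*Y))
p(N) = 0
R(F, C) = 7/3 (R(F, C) = 4 + (1/3)*(-5) = 4 - 5/3 = 7/3)
m(B, s) = 5/2 (m(B, s) = (1/2)*(-4 - 1)/(-1) = (1/2)*(-1)*(-5) = 5/2)
S(z) = 35*z/6 (S(z) = (z*(5/2))*(7/3) = (5*z/2)*(7/3) = 35*z/6)
y(8)*S(-8) = 0*((35/6)*(-8)) = 0*(-140/3) = 0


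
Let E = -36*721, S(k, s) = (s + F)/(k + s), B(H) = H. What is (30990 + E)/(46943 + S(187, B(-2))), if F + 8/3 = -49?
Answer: 1396935/13026602 ≈ 0.10724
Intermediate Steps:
F = -155/3 (F = -8/3 - 49 = -155/3 ≈ -51.667)
S(k, s) = (-155/3 + s)/(k + s) (S(k, s) = (s - 155/3)/(k + s) = (-155/3 + s)/(k + s))
E = -25956
(30990 + E)/(46943 + S(187, B(-2))) = (30990 - 25956)/(46943 + (-155/3 - 2)/(187 - 2)) = 5034/(46943 - 161/3/185) = 5034/(46943 + (1/185)*(-161/3)) = 5034/(46943 - 161/555) = 5034/(26053204/555) = 5034*(555/26053204) = 1396935/13026602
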